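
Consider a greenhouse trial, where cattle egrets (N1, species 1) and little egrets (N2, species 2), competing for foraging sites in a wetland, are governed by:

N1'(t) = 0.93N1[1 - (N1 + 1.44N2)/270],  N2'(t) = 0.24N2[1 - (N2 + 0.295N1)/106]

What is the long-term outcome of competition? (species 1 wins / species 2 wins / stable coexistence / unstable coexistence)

Compare the nullcline intercepts: K1/α12 = 270/1.44 = 188 > K2 = 106; K2/α21 = 106/0.295 = 359 > K1 = 270.
Since both inequalities hold, each species can invade when rare, so the interior equilibrium is stable.

stable coexistence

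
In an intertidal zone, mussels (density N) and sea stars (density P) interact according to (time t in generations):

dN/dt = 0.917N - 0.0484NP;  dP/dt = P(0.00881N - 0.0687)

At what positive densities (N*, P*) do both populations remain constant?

N* ≈ 7.8, P* ≈ 18.9

Set dP/dt = 0 with P > 0: 0.00881N - 0.0687 = 0, so N* = 0.0687/0.00881 = 7.8.
Set dN/dt = 0 with N > 0: 0.917 - 0.0484P = 0, so P* = 0.917/0.0484 = 18.9.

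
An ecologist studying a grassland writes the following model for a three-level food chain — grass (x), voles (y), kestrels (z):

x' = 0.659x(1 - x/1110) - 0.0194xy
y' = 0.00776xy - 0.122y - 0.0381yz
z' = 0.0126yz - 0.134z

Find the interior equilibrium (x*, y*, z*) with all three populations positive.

x* ≈ 762, y* ≈ 10.6, z* ≈ 152

From dz/dt = 0: 0.0126y* = 0.134, so y* = 10.6.
From dx/dt = 0: 0.659(1 - x*/1110) = 0.0194·10.6, giving x* = 1110·(1 - 0.313) = 762.
From dy/dt = 0: 0.00776·762 - 0.122 = 0.0381z*, so z* = 5.79/0.0381 = 152.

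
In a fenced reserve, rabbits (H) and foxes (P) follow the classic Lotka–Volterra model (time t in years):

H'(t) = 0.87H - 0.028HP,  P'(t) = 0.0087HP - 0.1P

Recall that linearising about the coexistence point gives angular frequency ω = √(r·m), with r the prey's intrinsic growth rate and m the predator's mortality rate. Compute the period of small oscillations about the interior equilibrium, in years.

T ≈ 21.3 years

Here r = 0.87 and m = 0.1, so r·m = 0.087.
ω = √0.087 = 0.295 per year, hence T = 2π/ω ≈ 21.3 years.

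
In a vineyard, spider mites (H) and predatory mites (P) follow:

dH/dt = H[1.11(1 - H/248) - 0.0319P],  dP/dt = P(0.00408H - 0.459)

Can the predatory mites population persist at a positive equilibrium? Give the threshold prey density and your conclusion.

Threshold H = 112; K > 112, so yes, the predator persists.

The predator equation gives dP/dt > 0 only when H > 0.459/0.00408 = 112.
Without the predator, H → K = 248. Since 248 > 112, the predator can invade and persist.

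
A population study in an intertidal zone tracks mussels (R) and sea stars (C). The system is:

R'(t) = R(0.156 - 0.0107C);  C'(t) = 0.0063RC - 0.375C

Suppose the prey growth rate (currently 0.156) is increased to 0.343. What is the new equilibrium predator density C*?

At the interior fixed point, setting dR/dt = 0 with R > 0 fixes C* = (prey growth rate)/(RC coefficient) — independent of the other coefficients.
With the change, C* = 0.343/0.0107 = 32.1; it rises from 14.6.

C* ≈ 32.1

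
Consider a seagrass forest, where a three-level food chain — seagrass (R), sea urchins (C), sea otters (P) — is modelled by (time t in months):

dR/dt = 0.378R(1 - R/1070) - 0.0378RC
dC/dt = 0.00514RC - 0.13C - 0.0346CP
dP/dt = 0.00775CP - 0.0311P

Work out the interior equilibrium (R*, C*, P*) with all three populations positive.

From dP/dt = 0: 0.00775C* = 0.0311, so C* = 4.01.
From dR/dt = 0: 0.378(1 - R*/1070) = 0.0378·4.01, giving R* = 1070·(1 - 0.401) = 641.
From dC/dt = 0: 0.00514·641 - 0.13 = 0.0346P*, so P* = 3.16/0.0346 = 91.4.

R* ≈ 641, C* ≈ 4.01, P* ≈ 91.4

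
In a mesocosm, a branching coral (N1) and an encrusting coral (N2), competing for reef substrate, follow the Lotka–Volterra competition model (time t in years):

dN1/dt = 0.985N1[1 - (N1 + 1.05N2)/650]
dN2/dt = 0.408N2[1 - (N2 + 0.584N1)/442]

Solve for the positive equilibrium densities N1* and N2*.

Setting both brackets to zero gives the nullclines N1 + 1.05N2 = 650 and 0.584N1 + N2 = 442.
Substituting N2 = 442 - 0.584N1 into the first: N1(1 - 1.05·0.584) = 650 - 1.05·442.
So N1* = 186/0.387 = 481, and then N2* = 442 - 0.584·481 = 161.

N1* ≈ 481, N2* ≈ 161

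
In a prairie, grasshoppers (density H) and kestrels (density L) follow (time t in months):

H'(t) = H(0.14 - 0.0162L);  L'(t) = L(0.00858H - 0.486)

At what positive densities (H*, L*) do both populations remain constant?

H* ≈ 56.6, L* ≈ 8.64

Set dL/dt = 0 with L > 0: 0.00858H - 0.486 = 0, so H* = 0.486/0.00858 = 56.6.
Set dH/dt = 0 with H > 0: 0.14 - 0.0162L = 0, so L* = 0.14/0.0162 = 8.64.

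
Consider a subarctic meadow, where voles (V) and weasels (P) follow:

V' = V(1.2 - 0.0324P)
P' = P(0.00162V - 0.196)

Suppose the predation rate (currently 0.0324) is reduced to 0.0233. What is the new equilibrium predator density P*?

At the interior fixed point, setting dV/dt = 0 with V > 0 fixes P* = (prey growth rate)/(VP coefficient) — independent of the other coefficients.
With the change, P* = 1.2/0.0233 = 51.5; it rises from 37.

P* ≈ 51.5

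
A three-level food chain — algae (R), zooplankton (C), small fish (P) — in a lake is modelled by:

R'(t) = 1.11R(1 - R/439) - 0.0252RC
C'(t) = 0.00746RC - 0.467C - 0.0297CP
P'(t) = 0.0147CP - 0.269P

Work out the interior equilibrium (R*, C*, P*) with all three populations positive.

From dP/dt = 0: 0.0147C* = 0.269, so C* = 18.3.
From dR/dt = 0: 1.11(1 - R*/439) = 0.0252·18.3, giving R* = 439·(1 - 0.415) = 257.
From dC/dt = 0: 0.00746·257 - 0.467 = 0.0297P*, so P* = 1.45/0.0297 = 48.7.

R* ≈ 257, C* ≈ 18.3, P* ≈ 48.7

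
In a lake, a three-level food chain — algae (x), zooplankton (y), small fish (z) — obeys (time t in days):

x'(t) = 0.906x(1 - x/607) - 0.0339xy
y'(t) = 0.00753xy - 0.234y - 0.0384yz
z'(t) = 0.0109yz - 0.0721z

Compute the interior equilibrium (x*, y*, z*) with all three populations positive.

x* ≈ 457, y* ≈ 6.61, z* ≈ 83.5

From dz/dt = 0: 0.0109y* = 0.0721, so y* = 6.61.
From dx/dt = 0: 0.906(1 - x*/607) = 0.0339·6.61, giving x* = 607·(1 - 0.248) = 457.
From dy/dt = 0: 0.00753·457 - 0.234 = 0.0384z*, so z* = 3.21/0.0384 = 83.5.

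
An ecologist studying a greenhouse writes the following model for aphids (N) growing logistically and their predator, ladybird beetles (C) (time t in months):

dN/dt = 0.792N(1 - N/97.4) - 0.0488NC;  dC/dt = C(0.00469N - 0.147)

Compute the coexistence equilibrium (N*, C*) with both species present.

From dC/dt = 0 with C > 0: 0.00469N* = 0.147, so N* = 31.3.
Substitute into dN/dt = 0: 0.792(1 - 31.3/97.4) = 0.0488C*.
The bracket is 0.678, giving C* = 0.537/0.0488 = 11.

N* ≈ 31.3, C* ≈ 11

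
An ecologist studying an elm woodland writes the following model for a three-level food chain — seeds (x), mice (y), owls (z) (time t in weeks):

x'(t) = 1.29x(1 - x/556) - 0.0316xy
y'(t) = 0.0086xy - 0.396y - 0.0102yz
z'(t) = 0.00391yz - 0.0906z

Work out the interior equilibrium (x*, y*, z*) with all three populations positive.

x* ≈ 240, y* ≈ 23.2, z* ≈ 164

From dz/dt = 0: 0.00391y* = 0.0906, so y* = 23.2.
From dx/dt = 0: 1.29(1 - x*/556) = 0.0316·23.2, giving x* = 556·(1 - 0.568) = 240.
From dy/dt = 0: 0.0086·240 - 0.396 = 0.0102z*, so z* = 1.67/0.0102 = 164.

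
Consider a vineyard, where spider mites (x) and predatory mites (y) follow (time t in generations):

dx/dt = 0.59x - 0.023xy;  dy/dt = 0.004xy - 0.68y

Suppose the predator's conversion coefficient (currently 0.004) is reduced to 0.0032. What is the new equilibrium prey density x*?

x* ≈ 212

At the interior fixed point, setting dy/dt = 0 with y > 0 fixes x* = (predator death rate)/(xy coefficient) — independent of the other coefficients.
With the change, x* = 0.68/0.0032 = 212; it rises from 170.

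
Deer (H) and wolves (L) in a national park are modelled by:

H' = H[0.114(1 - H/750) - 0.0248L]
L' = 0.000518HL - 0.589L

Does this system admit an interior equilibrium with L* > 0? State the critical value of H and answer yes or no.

The predator equation gives dL/dt > 0 only when H > 0.589/0.000518 = 1140.
Without the predator, H → K = 750. Since 750 < 1140, the predator cannot invade.

Threshold H = 1140; K < 1140, so no, the predator goes extinct.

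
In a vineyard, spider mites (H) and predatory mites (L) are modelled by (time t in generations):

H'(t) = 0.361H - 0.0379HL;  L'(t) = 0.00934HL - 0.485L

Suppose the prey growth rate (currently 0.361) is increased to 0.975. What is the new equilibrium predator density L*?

L* ≈ 25.7

At the interior fixed point, setting dH/dt = 0 with H > 0 fixes L* = (prey growth rate)/(HL coefficient) — independent of the other coefficients.
With the change, L* = 0.975/0.0379 = 25.7; it rises from 9.53.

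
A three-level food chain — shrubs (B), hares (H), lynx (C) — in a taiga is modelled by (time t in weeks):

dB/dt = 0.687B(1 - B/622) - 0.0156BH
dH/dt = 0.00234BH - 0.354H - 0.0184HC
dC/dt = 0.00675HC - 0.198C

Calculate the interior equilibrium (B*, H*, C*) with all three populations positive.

B* ≈ 208, H* ≈ 29.3, C* ≈ 7.17

From dC/dt = 0: 0.00675H* = 0.198, so H* = 29.3.
From dB/dt = 0: 0.687(1 - B*/622) = 0.0156·29.3, giving B* = 622·(1 - 0.666) = 208.
From dH/dt = 0: 0.00234·208 - 0.354 = 0.0184C*, so C* = 0.132/0.0184 = 7.17.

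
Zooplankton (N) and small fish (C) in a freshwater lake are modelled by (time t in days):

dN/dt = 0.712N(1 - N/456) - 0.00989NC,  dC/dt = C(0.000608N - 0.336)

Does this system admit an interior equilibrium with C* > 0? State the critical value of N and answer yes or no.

Threshold N = 553; K < 553, so no, the predator goes extinct.

The predator equation gives dC/dt > 0 only when N > 0.336/0.000608 = 553.
Without the predator, N → K = 456. Since 456 < 553, the predator cannot invade.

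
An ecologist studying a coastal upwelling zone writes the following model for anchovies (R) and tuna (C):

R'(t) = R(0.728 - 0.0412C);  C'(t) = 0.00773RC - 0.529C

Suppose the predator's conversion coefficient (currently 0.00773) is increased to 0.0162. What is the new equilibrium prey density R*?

R* ≈ 32.7

At the interior fixed point, setting dC/dt = 0 with C > 0 fixes R* = (predator death rate)/(RC coefficient) — independent of the other coefficients.
With the change, R* = 0.529/0.0162 = 32.7; it falls from 68.4.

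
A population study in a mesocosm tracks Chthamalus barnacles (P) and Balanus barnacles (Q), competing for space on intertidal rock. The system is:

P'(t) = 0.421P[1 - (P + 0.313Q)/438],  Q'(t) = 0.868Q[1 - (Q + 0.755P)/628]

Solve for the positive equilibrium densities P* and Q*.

P* ≈ 316, Q* ≈ 389

Setting both brackets to zero gives the nullclines P + 0.313Q = 438 and 0.755P + Q = 628.
Substituting Q = 628 - 0.755P into the first: P(1 - 0.313·0.755) = 438 - 0.313·628.
So P* = 241/0.764 = 316, and then Q* = 628 - 0.755·316 = 389.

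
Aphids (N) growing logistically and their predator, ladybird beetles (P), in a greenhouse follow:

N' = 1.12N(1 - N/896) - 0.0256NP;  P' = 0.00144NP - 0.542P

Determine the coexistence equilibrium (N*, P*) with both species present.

N* ≈ 376, P* ≈ 25.4

From dP/dt = 0 with P > 0: 0.00144N* = 0.542, so N* = 376.
Substitute into dN/dt = 0: 1.12(1 - 376/896) = 0.0256P*.
The bracket is 0.58, giving P* = 0.65/0.0256 = 25.4.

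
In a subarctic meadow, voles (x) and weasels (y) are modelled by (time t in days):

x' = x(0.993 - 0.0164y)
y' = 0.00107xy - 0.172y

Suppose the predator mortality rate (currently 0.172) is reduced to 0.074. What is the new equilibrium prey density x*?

At the interior fixed point, setting dy/dt = 0 with y > 0 fixes x* = (predator death rate)/(xy coefficient) — independent of the other coefficients.
With the change, x* = 0.074/0.00107 = 69.2; it falls from 161.

x* ≈ 69.2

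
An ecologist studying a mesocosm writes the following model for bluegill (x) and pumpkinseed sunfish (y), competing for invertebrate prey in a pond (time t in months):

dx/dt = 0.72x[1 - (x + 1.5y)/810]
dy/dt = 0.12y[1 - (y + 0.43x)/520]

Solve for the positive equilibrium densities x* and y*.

x* ≈ 84.5, y* ≈ 484

Setting both brackets to zero gives the nullclines x + 1.5y = 810 and 0.43x + y = 520.
Substituting y = 520 - 0.43x into the first: x(1 - 1.5·0.43) = 810 - 1.5·520.
So x* = 30/0.355 = 84.5, and then y* = 520 - 0.43·84.5 = 484.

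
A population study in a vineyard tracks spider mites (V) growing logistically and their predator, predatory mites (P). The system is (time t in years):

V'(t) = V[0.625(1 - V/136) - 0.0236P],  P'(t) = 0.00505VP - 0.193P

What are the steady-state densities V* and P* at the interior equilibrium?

From dP/dt = 0 with P > 0: 0.00505V* = 0.193, so V* = 38.2.
Substitute into dV/dt = 0: 0.625(1 - 38.2/136) = 0.0236P*.
The bracket is 0.719, giving P* = 0.449/0.0236 = 19.

V* ≈ 38.2, P* ≈ 19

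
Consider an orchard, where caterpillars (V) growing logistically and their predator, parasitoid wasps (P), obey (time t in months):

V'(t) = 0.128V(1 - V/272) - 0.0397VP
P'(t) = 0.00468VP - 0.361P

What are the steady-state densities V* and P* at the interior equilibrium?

From dP/dt = 0 with P > 0: 0.00468V* = 0.361, so V* = 77.1.
Substitute into dV/dt = 0: 0.128(1 - 77.1/272) = 0.0397P*.
The bracket is 0.716, giving P* = 0.0917/0.0397 = 2.31.

V* ≈ 77.1, P* ≈ 2.31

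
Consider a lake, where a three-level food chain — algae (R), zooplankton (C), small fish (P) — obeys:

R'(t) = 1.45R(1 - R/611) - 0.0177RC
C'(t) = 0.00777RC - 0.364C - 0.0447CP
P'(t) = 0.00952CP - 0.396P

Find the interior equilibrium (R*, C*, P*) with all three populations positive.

From dP/dt = 0: 0.00952C* = 0.396, so C* = 41.6.
From dR/dt = 0: 1.45(1 - R*/611) = 0.0177·41.6, giving R* = 611·(1 - 0.508) = 301.
From dC/dt = 0: 0.00777·301 - 0.364 = 0.0447P*, so P* = 1.97/0.0447 = 44.1.

R* ≈ 301, C* ≈ 41.6, P* ≈ 44.1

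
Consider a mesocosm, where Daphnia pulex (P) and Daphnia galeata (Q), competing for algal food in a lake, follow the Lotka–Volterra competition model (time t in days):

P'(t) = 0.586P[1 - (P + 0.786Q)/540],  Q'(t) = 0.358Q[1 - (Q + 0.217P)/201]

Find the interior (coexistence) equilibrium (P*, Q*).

Setting both brackets to zero gives the nullclines P + 0.786Q = 540 and 0.217P + Q = 201.
Substituting Q = 201 - 0.217P into the first: P(1 - 0.786·0.217) = 540 - 0.786·201.
So P* = 382/0.829 = 461, and then Q* = 201 - 0.217·461 = 101.

P* ≈ 461, Q* ≈ 101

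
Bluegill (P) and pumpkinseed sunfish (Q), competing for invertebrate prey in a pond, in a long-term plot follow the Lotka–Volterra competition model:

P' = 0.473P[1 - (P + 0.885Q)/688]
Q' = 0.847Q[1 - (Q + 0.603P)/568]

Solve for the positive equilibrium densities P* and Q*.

P* ≈ 397, Q* ≈ 328

Setting both brackets to zero gives the nullclines P + 0.885Q = 688 and 0.603P + Q = 568.
Substituting Q = 568 - 0.603P into the first: P(1 - 0.885·0.603) = 688 - 0.885·568.
So P* = 185/0.466 = 397, and then Q* = 568 - 0.603·397 = 328.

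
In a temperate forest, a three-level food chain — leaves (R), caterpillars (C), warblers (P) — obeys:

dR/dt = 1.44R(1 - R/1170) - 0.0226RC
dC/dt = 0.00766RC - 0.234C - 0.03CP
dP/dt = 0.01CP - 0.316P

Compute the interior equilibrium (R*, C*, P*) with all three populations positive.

R* ≈ 590, C* ≈ 31.6, P* ≈ 143

From dP/dt = 0: 0.01C* = 0.316, so C* = 31.6.
From dR/dt = 0: 1.44(1 - R*/1170) = 0.0226·31.6, giving R* = 1170·(1 - 0.496) = 590.
From dC/dt = 0: 0.00766·590 - 0.234 = 0.03P*, so P* = 4.28/0.03 = 143.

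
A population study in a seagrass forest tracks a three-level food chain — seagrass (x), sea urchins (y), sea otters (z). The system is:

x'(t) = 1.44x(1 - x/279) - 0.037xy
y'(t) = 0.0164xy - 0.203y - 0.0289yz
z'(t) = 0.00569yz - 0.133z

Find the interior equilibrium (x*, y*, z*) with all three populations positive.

From dz/dt = 0: 0.00569y* = 0.133, so y* = 23.4.
From dx/dt = 0: 1.44(1 - x*/279) = 0.037·23.4, giving x* = 279·(1 - 0.601) = 111.
From dy/dt = 0: 0.0164·111 - 0.203 = 0.0289z*, so z* = 1.62/0.0289 = 56.2.

x* ≈ 111, y* ≈ 23.4, z* ≈ 56.2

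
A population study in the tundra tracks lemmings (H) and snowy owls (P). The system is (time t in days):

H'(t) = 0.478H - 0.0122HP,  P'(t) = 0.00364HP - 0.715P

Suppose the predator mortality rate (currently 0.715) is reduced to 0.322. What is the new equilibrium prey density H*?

H* ≈ 88.5

At the interior fixed point, setting dP/dt = 0 with P > 0 fixes H* = (predator death rate)/(HP coefficient) — independent of the other coefficients.
With the change, H* = 0.322/0.00364 = 88.5; it falls from 196.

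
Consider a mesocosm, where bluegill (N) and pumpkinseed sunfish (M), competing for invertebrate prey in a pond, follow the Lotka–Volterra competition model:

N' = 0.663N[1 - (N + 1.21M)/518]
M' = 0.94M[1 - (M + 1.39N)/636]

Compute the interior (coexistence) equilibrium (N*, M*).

N* ≈ 369, M* ≈ 123

Setting both brackets to zero gives the nullclines N + 1.21M = 518 and 1.39N + M = 636.
Substituting M = 636 - 1.39N into the first: N(1 - 1.21·1.39) = 518 - 1.21·636.
So N* = -252/-0.682 = 369, and then M* = 636 - 1.39·369 = 123.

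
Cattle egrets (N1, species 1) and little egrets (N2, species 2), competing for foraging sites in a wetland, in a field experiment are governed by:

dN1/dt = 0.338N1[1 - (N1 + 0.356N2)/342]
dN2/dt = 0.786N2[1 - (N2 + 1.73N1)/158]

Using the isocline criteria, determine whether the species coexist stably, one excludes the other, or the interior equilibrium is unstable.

Compare the nullcline intercepts: K1/α12 = 342/0.356 = 961 > K2 = 158; K2/α21 = 158/1.73 = 91.3 < K1 = 342.
Since the inequalities point opposite ways, species 1 can invade but species 2 cannot.

species 1 excludes species 2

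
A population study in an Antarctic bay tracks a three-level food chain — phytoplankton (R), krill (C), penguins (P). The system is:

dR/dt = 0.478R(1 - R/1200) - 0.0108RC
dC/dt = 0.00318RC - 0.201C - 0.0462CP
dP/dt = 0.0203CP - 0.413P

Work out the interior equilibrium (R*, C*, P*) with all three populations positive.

From dP/dt = 0: 0.0203C* = 0.413, so C* = 20.3.
From dR/dt = 0: 0.478(1 - R*/1200) = 0.0108·20.3, giving R* = 1200·(1 - 0.46) = 648.
From dC/dt = 0: 0.00318·648 - 0.201 = 0.0462P*, so P* = 1.86/0.0462 = 40.3.

R* ≈ 648, C* ≈ 20.3, P* ≈ 40.3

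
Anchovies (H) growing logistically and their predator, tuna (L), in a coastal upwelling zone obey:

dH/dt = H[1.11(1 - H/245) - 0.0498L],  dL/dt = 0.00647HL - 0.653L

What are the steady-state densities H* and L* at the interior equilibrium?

H* ≈ 101, L* ≈ 13.1

From dL/dt = 0 with L > 0: 0.00647H* = 0.653, so H* = 101.
Substitute into dH/dt = 0: 1.11(1 - 101/245) = 0.0498L*.
The bracket is 0.588, giving L* = 0.653/0.0498 = 13.1.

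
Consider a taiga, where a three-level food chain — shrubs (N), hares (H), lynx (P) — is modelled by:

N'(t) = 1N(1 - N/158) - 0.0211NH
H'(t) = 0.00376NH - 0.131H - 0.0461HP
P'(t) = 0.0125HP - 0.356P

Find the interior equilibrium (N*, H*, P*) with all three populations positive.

N* ≈ 63.1, H* ≈ 28.5, P* ≈ 2.3

From dP/dt = 0: 0.0125H* = 0.356, so H* = 28.5.
From dN/dt = 0: 1(1 - N*/158) = 0.0211·28.5, giving N* = 158·(1 - 0.601) = 63.1.
From dH/dt = 0: 0.00376·63.1 - 0.131 = 0.0461P*, so P* = 0.106/0.0461 = 2.3.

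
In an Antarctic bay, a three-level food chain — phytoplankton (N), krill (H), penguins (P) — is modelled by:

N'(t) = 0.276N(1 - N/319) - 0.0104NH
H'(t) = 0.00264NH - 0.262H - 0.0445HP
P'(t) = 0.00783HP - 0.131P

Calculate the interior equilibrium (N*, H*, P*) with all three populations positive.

N* ≈ 118, H* ≈ 16.7, P* ≈ 1.11

From dP/dt = 0: 0.00783H* = 0.131, so H* = 16.7.
From dN/dt = 0: 0.276(1 - N*/319) = 0.0104·16.7, giving N* = 319·(1 - 0.63) = 118.
From dH/dt = 0: 0.00264·118 - 0.262 = 0.0445P*, so P* = 0.0492/0.0445 = 1.11.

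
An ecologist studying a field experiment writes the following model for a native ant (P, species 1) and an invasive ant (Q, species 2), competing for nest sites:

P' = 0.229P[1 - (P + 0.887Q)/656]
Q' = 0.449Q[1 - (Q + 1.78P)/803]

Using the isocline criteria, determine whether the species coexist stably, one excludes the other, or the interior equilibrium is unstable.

Compare the nullcline intercepts: K1/α12 = 656/0.887 = 740 < K2 = 803; K2/α21 = 803/1.78 = 451 < K1 = 656.
Since both are reversed, neither can invade when rare; the interior point is a saddle.

unstable coexistence (outcome depends on initial conditions)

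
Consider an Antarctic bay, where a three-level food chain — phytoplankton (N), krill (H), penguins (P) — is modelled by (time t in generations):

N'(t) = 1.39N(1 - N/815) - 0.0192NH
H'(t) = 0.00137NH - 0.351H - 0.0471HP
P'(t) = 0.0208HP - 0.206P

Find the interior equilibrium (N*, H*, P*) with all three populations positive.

From dP/dt = 0: 0.0208H* = 0.206, so H* = 9.9.
From dN/dt = 0: 1.39(1 - N*/815) = 0.0192·9.9, giving N* = 815·(1 - 0.137) = 704.
From dH/dt = 0: 0.00137·704 - 0.351 = 0.0471P*, so P* = 0.613/0.0471 = 13.

N* ≈ 704, H* ≈ 9.9, P* ≈ 13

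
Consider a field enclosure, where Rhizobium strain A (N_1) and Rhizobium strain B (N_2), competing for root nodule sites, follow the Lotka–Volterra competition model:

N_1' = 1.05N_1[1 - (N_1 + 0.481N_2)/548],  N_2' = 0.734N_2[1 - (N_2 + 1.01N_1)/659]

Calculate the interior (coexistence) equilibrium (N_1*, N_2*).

Setting both brackets to zero gives the nullclines N_1 + 0.481N_2 = 548 and 1.01N_1 + N_2 = 659.
Substituting N_2 = 659 - 1.01N_1 into the first: N_1(1 - 0.481·1.01) = 548 - 0.481·659.
So N_1* = 231/0.514 = 449, and then N_2* = 659 - 1.01·449 = 205.

N_1* ≈ 449, N_2* ≈ 205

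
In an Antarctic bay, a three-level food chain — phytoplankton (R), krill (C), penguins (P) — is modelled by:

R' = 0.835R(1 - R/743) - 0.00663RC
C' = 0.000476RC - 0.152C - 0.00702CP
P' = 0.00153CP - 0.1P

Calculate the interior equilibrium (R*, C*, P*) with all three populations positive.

R* ≈ 357, C* ≈ 65.4, P* ≈ 2.58

From dP/dt = 0: 0.00153C* = 0.1, so C* = 65.4.
From dR/dt = 0: 0.835(1 - R*/743) = 0.00663·65.4, giving R* = 743·(1 - 0.519) = 357.
From dC/dt = 0: 0.000476·357 - 0.152 = 0.00702P*, so P* = 0.0181/0.00702 = 2.58.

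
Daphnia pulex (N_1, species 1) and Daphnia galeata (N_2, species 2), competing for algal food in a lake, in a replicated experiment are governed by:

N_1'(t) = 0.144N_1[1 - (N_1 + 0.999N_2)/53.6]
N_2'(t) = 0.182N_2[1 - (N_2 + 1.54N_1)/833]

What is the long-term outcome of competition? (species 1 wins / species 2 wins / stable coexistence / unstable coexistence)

species 2 excludes species 1

Compare the nullcline intercepts: K1/α12 = 53.6/0.999 = 53.7 < K2 = 833; K2/α21 = 833/1.54 = 541 > K1 = 53.6.
Since the inequalities point opposite ways, species 2 can invade but species 1 cannot.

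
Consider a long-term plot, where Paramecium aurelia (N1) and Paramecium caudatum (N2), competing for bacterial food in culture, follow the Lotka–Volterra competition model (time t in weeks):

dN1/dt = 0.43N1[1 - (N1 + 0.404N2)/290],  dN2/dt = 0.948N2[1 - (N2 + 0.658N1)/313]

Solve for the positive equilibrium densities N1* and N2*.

N1* ≈ 223, N2* ≈ 166

Setting both brackets to zero gives the nullclines N1 + 0.404N2 = 290 and 0.658N1 + N2 = 313.
Substituting N2 = 313 - 0.658N1 into the first: N1(1 - 0.404·0.658) = 290 - 0.404·313.
So N1* = 164/0.734 = 223, and then N2* = 313 - 0.658·223 = 166.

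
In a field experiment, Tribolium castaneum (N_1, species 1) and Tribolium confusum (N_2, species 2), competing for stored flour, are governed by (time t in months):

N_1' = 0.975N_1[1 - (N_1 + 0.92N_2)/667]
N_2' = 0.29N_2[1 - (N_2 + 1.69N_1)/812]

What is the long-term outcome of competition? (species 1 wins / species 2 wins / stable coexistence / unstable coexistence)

unstable coexistence (outcome depends on initial conditions)

Compare the nullcline intercepts: K1/α12 = 667/0.92 = 725 < K2 = 812; K2/α21 = 812/1.69 = 480 < K1 = 667.
Since both are reversed, neither can invade when rare; the interior point is a saddle.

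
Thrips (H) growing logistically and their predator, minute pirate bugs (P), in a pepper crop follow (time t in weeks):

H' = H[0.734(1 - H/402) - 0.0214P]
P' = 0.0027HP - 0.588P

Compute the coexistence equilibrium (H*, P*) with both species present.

H* ≈ 218, P* ≈ 15.7

From dP/dt = 0 with P > 0: 0.0027H* = 0.588, so H* = 218.
Substitute into dH/dt = 0: 0.734(1 - 218/402) = 0.0214P*.
The bracket is 0.458, giving P* = 0.336/0.0214 = 15.7.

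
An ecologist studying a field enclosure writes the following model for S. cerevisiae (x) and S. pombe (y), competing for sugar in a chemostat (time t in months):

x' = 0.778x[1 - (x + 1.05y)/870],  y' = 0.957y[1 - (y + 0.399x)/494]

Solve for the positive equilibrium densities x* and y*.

Setting both brackets to zero gives the nullclines x + 1.05y = 870 and 0.399x + y = 494.
Substituting y = 494 - 0.399x into the first: x(1 - 1.05·0.399) = 870 - 1.05·494.
So x* = 351/0.581 = 605, and then y* = 494 - 0.399·605 = 253.

x* ≈ 605, y* ≈ 253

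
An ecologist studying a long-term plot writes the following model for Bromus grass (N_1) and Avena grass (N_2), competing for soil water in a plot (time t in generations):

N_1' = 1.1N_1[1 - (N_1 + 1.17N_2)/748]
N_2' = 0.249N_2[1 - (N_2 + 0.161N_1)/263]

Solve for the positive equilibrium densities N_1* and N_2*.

N_1* ≈ 542, N_2* ≈ 176

Setting both brackets to zero gives the nullclines N_1 + 1.17N_2 = 748 and 0.161N_1 + N_2 = 263.
Substituting N_2 = 263 - 0.161N_1 into the first: N_1(1 - 1.17·0.161) = 748 - 1.17·263.
So N_1* = 440/0.812 = 542, and then N_2* = 263 - 0.161·542 = 176.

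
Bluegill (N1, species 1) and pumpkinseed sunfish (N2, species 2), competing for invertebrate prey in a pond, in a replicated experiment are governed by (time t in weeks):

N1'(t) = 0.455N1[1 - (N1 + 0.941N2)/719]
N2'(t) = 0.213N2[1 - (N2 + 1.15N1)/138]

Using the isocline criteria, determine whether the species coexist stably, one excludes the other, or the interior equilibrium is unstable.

species 1 excludes species 2

Compare the nullcline intercepts: K1/α12 = 719/0.941 = 764 > K2 = 138; K2/α21 = 138/1.15 = 120 < K1 = 719.
Since the inequalities point opposite ways, species 1 can invade but species 2 cannot.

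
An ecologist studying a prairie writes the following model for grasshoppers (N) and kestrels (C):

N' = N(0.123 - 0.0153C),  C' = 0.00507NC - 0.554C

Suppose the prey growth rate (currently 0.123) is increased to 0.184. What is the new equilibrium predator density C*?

At the interior fixed point, setting dN/dt = 0 with N > 0 fixes C* = (prey growth rate)/(NC coefficient) — independent of the other coefficients.
With the change, C* = 0.184/0.0153 = 12; it rises from 8.04.

C* ≈ 12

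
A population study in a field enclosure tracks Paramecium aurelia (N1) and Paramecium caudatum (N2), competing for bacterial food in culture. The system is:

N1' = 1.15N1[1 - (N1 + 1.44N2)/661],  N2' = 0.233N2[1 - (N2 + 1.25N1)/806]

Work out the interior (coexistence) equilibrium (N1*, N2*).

Setting both brackets to zero gives the nullclines N1 + 1.44N2 = 661 and 1.25N1 + N2 = 806.
Substituting N2 = 806 - 1.25N1 into the first: N1(1 - 1.44·1.25) = 661 - 1.44·806.
So N1* = -500/-0.8 = 625, and then N2* = 806 - 1.25·625 = 25.3.

N1* ≈ 625, N2* ≈ 25.3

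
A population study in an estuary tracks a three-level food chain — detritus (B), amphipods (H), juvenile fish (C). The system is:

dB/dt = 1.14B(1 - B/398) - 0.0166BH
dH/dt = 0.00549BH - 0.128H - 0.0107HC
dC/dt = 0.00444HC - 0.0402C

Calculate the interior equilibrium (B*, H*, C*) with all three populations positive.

From dC/dt = 0: 0.00444H* = 0.0402, so H* = 9.05.
From dB/dt = 0: 1.14(1 - B*/398) = 0.0166·9.05, giving B* = 398·(1 - 0.132) = 346.
From dH/dt = 0: 0.00549·346 - 0.128 = 0.0107C*, so C* = 1.77/0.0107 = 165.

B* ≈ 346, H* ≈ 9.05, C* ≈ 165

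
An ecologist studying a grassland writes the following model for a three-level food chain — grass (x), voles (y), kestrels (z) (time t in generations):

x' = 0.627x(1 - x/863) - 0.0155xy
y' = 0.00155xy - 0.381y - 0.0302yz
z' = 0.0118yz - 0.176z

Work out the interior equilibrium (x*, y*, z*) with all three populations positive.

x* ≈ 545, y* ≈ 14.9, z* ≈ 15.3

From dz/dt = 0: 0.0118y* = 0.176, so y* = 14.9.
From dx/dt = 0: 0.627(1 - x*/863) = 0.0155·14.9, giving x* = 863·(1 - 0.369) = 545.
From dy/dt = 0: 0.00155·545 - 0.381 = 0.0302z*, so z* = 0.463/0.0302 = 15.3.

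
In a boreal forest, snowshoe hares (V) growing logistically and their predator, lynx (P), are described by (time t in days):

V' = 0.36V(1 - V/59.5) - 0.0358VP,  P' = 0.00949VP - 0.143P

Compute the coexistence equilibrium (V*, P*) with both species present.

V* ≈ 15.1, P* ≈ 7.51

From dP/dt = 0 with P > 0: 0.00949V* = 0.143, so V* = 15.1.
Substitute into dV/dt = 0: 0.36(1 - 15.1/59.5) = 0.0358P*.
The bracket is 0.747, giving P* = 0.269/0.0358 = 7.51.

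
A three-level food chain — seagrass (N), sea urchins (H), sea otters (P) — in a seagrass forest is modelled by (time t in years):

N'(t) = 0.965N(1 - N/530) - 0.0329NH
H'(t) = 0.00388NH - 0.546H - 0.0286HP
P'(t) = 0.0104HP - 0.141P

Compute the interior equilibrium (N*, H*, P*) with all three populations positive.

N* ≈ 285, H* ≈ 13.6, P* ≈ 19.6

From dP/dt = 0: 0.0104H* = 0.141, so H* = 13.6.
From dN/dt = 0: 0.965(1 - N*/530) = 0.0329·13.6, giving N* = 530·(1 - 0.462) = 285.
From dH/dt = 0: 0.00388·285 - 0.546 = 0.0286P*, so P* = 0.56/0.0286 = 19.6.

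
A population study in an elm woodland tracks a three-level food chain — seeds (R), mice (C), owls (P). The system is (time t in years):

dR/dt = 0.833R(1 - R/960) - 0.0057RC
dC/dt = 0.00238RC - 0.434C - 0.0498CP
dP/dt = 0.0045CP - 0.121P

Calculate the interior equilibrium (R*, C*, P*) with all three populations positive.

From dP/dt = 0: 0.0045C* = 0.121, so C* = 26.9.
From dR/dt = 0: 0.833(1 - R*/960) = 0.0057·26.9, giving R* = 960·(1 - 0.184) = 783.
From dC/dt = 0: 0.00238·783 - 0.434 = 0.0498P*, so P* = 1.43/0.0498 = 28.7.

R* ≈ 783, C* ≈ 26.9, P* ≈ 28.7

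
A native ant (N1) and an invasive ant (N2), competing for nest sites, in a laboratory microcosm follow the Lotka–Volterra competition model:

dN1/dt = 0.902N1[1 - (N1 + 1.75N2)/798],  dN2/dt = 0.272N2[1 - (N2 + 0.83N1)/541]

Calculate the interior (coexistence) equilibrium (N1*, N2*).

Setting both brackets to zero gives the nullclines N1 + 1.75N2 = 798 and 0.83N1 + N2 = 541.
Substituting N2 = 541 - 0.83N1 into the first: N1(1 - 1.75·0.83) = 798 - 1.75·541.
So N1* = -149/-0.452 = 329, and then N2* = 541 - 0.83·329 = 268.

N1* ≈ 329, N2* ≈ 268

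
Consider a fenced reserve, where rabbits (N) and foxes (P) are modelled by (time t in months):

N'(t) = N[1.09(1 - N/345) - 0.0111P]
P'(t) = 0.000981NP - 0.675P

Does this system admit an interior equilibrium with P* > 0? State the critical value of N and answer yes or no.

Threshold N = 688; K < 688, so no, the predator goes extinct.

The predator equation gives dP/dt > 0 only when N > 0.675/0.000981 = 688.
Without the predator, N → K = 345. Since 345 < 688, the predator cannot invade.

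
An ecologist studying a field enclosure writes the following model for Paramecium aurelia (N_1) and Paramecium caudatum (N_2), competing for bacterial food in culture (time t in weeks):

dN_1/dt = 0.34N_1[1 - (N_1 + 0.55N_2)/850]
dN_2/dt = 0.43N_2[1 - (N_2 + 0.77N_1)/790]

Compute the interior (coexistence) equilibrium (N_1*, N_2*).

N_1* ≈ 721, N_2* ≈ 235

Setting both brackets to zero gives the nullclines N_1 + 0.55N_2 = 850 and 0.77N_1 + N_2 = 790.
Substituting N_2 = 790 - 0.77N_1 into the first: N_1(1 - 0.55·0.77) = 850 - 0.55·790.
So N_1* = 415/0.577 = 721, and then N_2* = 790 - 0.77·721 = 235.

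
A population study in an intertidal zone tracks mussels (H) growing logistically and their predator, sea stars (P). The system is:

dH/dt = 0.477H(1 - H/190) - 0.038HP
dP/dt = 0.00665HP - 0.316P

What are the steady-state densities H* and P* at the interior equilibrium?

From dP/dt = 0 with P > 0: 0.00665H* = 0.316, so H* = 47.5.
Substitute into dH/dt = 0: 0.477(1 - 47.5/190) = 0.038P*.
The bracket is 0.75, giving P* = 0.358/0.038 = 9.41.

H* ≈ 47.5, P* ≈ 9.41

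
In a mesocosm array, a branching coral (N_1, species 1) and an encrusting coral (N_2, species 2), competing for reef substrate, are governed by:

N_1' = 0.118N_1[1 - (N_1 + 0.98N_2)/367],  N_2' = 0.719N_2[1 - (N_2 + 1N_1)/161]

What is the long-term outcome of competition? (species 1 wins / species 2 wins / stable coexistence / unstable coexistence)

Compare the nullcline intercepts: K1/α12 = 367/0.98 = 374 > K2 = 161; K2/α21 = 161/1 = 161 < K1 = 367.
Since the inequalities point opposite ways, species 1 can invade but species 2 cannot.

species 1 excludes species 2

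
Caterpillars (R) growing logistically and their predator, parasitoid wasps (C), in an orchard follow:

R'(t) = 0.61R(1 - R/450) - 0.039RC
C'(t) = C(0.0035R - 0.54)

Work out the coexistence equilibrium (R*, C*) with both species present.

R* ≈ 154, C* ≈ 10.3

From dC/dt = 0 with C > 0: 0.0035R* = 0.54, so R* = 154.
Substitute into dR/dt = 0: 0.61(1 - 154/450) = 0.039C*.
The bracket is 0.657, giving C* = 0.401/0.039 = 10.3.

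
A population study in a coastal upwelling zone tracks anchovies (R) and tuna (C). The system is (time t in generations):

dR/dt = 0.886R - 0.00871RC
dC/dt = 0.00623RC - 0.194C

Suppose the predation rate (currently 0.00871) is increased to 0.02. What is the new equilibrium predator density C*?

C* ≈ 44.3

At the interior fixed point, setting dR/dt = 0 with R > 0 fixes C* = (prey growth rate)/(RC coefficient) — independent of the other coefficients.
With the change, C* = 0.886/0.02 = 44.3; it falls from 102.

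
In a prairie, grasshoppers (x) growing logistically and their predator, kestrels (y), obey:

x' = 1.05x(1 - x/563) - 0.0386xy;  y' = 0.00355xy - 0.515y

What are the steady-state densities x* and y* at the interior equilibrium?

x* ≈ 145, y* ≈ 20.2

From dy/dt = 0 with y > 0: 0.00355x* = 0.515, so x* = 145.
Substitute into dx/dt = 0: 1.05(1 - 145/563) = 0.0386y*.
The bracket is 0.742, giving y* = 0.779/0.0386 = 20.2.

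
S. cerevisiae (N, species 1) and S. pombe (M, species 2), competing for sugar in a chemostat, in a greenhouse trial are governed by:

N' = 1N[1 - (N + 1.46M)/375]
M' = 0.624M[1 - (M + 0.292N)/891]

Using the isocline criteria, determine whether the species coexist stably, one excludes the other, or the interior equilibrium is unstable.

Compare the nullcline intercepts: K1/α12 = 375/1.46 = 257 < K2 = 891; K2/α21 = 891/0.292 = 3050 > K1 = 375.
Since the inequalities point opposite ways, species 2 can invade but species 1 cannot.

species 2 excludes species 1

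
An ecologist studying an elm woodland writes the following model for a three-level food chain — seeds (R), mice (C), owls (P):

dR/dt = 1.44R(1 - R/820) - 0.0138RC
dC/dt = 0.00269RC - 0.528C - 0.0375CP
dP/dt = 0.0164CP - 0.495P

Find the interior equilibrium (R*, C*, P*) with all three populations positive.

R* ≈ 583, C* ≈ 30.2, P* ≈ 27.7

From dP/dt = 0: 0.0164C* = 0.495, so C* = 30.2.
From dR/dt = 0: 1.44(1 - R*/820) = 0.0138·30.2, giving R* = 820·(1 - 0.289) = 583.
From dC/dt = 0: 0.00269·583 - 0.528 = 0.0375P*, so P* = 1.04/0.0375 = 27.7.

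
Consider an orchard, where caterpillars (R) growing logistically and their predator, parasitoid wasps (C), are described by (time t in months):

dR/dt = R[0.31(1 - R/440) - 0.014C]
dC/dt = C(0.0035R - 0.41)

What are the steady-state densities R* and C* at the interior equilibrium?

R* ≈ 117, C* ≈ 16.2

From dC/dt = 0 with C > 0: 0.0035R* = 0.41, so R* = 117.
Substitute into dR/dt = 0: 0.31(1 - 117/440) = 0.014C*.
The bracket is 0.734, giving C* = 0.227/0.014 = 16.2.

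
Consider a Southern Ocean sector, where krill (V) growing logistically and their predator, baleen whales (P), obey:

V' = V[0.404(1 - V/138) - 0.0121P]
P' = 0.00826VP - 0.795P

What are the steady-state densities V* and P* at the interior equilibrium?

V* ≈ 96.2, P* ≈ 10.1

From dP/dt = 0 with P > 0: 0.00826V* = 0.795, so V* = 96.2.
Substitute into dV/dt = 0: 0.404(1 - 96.2/138) = 0.0121P*.
The bracket is 0.303, giving P* = 0.122/0.0121 = 10.1.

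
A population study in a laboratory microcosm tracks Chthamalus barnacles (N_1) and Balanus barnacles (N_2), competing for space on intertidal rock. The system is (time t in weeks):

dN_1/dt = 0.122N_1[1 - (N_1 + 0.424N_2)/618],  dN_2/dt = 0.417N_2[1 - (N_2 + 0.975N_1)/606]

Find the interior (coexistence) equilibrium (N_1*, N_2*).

N_1* ≈ 616, N_2* ≈ 5.88

Setting both brackets to zero gives the nullclines N_1 + 0.424N_2 = 618 and 0.975N_1 + N_2 = 606.
Substituting N_2 = 606 - 0.975N_1 into the first: N_1(1 - 0.424·0.975) = 618 - 0.424·606.
So N_1* = 361/0.587 = 616, and then N_2* = 606 - 0.975·616 = 5.88.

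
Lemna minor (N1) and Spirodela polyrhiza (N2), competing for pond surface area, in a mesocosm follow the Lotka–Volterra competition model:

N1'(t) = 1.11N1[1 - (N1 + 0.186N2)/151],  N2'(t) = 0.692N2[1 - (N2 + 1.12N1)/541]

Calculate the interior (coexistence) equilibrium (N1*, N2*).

Setting both brackets to zero gives the nullclines N1 + 0.186N2 = 151 and 1.12N1 + N2 = 541.
Substituting N2 = 541 - 1.12N1 into the first: N1(1 - 0.186·1.12) = 151 - 0.186·541.
So N1* = 50.4/0.792 = 63.6, and then N2* = 541 - 1.12·63.6 = 470.

N1* ≈ 63.6, N2* ≈ 470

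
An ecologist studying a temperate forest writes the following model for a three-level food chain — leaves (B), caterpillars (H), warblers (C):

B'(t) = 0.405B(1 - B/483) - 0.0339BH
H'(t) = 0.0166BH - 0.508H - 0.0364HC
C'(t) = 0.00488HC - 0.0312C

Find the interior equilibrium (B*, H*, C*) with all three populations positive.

B* ≈ 225, H* ≈ 6.39, C* ≈ 88.4

From dC/dt = 0: 0.00488H* = 0.0312, so H* = 6.39.
From dB/dt = 0: 0.405(1 - B*/483) = 0.0339·6.39, giving B* = 483·(1 - 0.535) = 225.
From dH/dt = 0: 0.0166·225 - 0.508 = 0.0364C*, so C* = 3.22/0.0364 = 88.4.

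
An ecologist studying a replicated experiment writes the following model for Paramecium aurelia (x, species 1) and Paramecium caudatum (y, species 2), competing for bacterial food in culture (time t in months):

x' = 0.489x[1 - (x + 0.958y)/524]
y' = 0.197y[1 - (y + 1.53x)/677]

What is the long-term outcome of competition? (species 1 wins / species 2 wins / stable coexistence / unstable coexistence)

Compare the nullcline intercepts: K1/α12 = 524/0.958 = 547 < K2 = 677; K2/α21 = 677/1.53 = 442 < K1 = 524.
Since both are reversed, neither can invade when rare; the interior point is a saddle.

unstable coexistence (outcome depends on initial conditions)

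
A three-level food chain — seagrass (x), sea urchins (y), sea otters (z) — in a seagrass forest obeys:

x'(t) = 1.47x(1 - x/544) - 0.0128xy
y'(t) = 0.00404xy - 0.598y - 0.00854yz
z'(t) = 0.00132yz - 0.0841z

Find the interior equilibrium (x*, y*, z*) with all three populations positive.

x* ≈ 242, y* ≈ 63.7, z* ≈ 44.6

From dz/dt = 0: 0.00132y* = 0.0841, so y* = 63.7.
From dx/dt = 0: 1.47(1 - x*/544) = 0.0128·63.7, giving x* = 544·(1 - 0.555) = 242.
From dy/dt = 0: 0.00404·242 - 0.598 = 0.00854z*, so z* = 0.381/0.00854 = 44.6.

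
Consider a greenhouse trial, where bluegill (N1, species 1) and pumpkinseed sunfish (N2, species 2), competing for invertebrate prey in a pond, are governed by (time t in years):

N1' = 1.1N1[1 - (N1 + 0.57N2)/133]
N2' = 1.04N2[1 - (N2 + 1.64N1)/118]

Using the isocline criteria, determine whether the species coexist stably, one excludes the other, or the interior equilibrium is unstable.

Compare the nullcline intercepts: K1/α12 = 133/0.57 = 233 > K2 = 118; K2/α21 = 118/1.64 = 72 < K1 = 133.
Since the inequalities point opposite ways, species 1 can invade but species 2 cannot.

species 1 excludes species 2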